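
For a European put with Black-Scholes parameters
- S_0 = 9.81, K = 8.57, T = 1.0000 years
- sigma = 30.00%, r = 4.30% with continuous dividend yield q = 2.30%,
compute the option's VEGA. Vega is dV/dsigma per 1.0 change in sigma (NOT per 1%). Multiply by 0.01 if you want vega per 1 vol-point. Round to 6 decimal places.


d1 = 0.6671151366; d2 = 0.3671151366
phi(d1) = 0.3193524791; exp(-qT) = 0.9772624838; exp(-rT) = 0.9579113901
Vega = S * exp(-qT) * phi(d1) * sqrt(T) = 9.8100 * 0.9772624838 * 0.3193524791 * 1.0000000000 = 3.061615

Answer: Vega = 3.061615


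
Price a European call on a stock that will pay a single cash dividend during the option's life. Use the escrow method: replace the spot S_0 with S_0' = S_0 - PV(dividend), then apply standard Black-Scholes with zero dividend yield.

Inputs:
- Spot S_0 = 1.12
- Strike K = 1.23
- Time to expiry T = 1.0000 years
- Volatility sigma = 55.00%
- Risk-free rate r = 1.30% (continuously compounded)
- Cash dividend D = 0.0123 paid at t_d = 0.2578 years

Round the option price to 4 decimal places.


Answer: Price = 0.2018

Derivation:
PV(D) = D * exp(-r * t_d) = 0.0123 * 0.99665421 = 0.01225885
S_0' = S_0 - PV(D) = 1.1200 - 0.01225885 = 1.10774115
d1 = (ln(S_0'/K) + (r + sigma^2/2)*T) / (sigma*sqrt(T)) = 0.10828868
d2 = d1 - sigma*sqrt(T) = -0.44171132
exp(-rT) = 0.98708414
N(d1) = 0.54311665; N(d2) = 0.32934906
C = S_0' * N(d1) - K * exp(-rT) * N(d2) = 1.10774115 * 0.54311665 - 1.2300 * 0.98708414 * 0.32934906 = 0.2018


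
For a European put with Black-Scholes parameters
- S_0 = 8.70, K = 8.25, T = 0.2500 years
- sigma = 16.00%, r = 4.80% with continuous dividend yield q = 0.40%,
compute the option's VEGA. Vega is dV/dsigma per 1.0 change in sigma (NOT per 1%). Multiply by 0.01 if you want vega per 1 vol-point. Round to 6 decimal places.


d1 = 0.8413728164; d2 = 0.7613728164
phi(d1) = 0.2800204504; exp(-qT) = 0.9990004998; exp(-rT) = 0.9880717129
Vega = S * exp(-qT) * phi(d1) * sqrt(T) = 8.7000 * 0.9990004998 * 0.2800204504 * 0.5000000000 = 1.216871

Answer: Vega = 1.216871


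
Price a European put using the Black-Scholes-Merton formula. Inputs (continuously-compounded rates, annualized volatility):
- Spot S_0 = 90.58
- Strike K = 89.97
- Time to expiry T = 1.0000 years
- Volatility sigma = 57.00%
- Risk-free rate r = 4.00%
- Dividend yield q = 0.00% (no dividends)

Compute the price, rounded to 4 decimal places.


Answer: Price = 17.8541

Derivation:
d1 = (ln(S/K) + (r - q + 0.5*sigma^2) * T) / (sigma * sqrt(T)) = 0.36703010
d2 = d1 - sigma * sqrt(T) = -0.20296990
exp(-rT) = 0.96078944; exp(-qT) = 1.00000000
P = K * exp(-rT) * N(-d2) - S_0 * exp(-qT) * N(-d1)
N(-d1) = 0.35679828; N(-d2) = 0.58042072
P = 89.9700 * 0.96078944 * 0.58042072 - 90.5800 * 1.00000000 * 0.35679828 = 17.8541


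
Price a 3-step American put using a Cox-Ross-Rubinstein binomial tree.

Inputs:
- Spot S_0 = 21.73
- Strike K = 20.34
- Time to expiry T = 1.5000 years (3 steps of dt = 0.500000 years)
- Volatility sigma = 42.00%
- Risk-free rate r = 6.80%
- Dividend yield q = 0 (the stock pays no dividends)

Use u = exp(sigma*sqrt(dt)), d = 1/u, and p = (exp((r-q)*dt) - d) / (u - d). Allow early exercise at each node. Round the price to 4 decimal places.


Answer: Price = V(0,0) = 3.0543

Derivation:
dt = T/N = 0.500000
u = exp(sigma*sqrt(dt)) = 1.345795; d = 1/u = 0.743055
p = (exp((r-q)*dt) - d) / (u - d) = 0.483674
Discount per step: exp(-r*dt) = 0.966572
Stock lattice S(k, i) with i counting down-moves:
  k=0: S(0,0) = 21.7300
  k=1: S(1,0) = 29.2441; S(1,1) = 16.1466
  k=2: S(2,0) = 39.3566; S(2,1) = 21.7300; S(2,2) = 11.9978
  k=3: S(3,0) = 52.9659; S(3,1) = 29.2441; S(3,2) = 16.1466; S(3,3) = 8.9150
Terminal payoffs V(N, i) = max(K - S_T, 0):
  V(3,0) = 0.000000; V(3,1) = 0.000000; V(3,2) = 4.193409; V(3,3) = 11.424964
Backward induction: V(k, i) = exp(-r*dt) * [p * V(k+1, i) + (1-p) * V(k+1, i+1)]; then take max(V_cont, immediate exercise) for American.
  V(2,0) = exp(-r*dt) * [p*0.000000 + (1-p)*0.000000] = 0.000000; exercise = 0.000000; V(2,0) = max -> 0.000000
  V(2,1) = exp(-r*dt) * [p*0.000000 + (1-p)*4.193409] = 2.092789; exercise = 0.000000; V(2,1) = max -> 2.092789
  V(2,2) = exp(-r*dt) * [p*4.193409 + (1-p)*11.424964] = 7.662255; exercise = 8.342190; V(2,2) = max -> 8.342190
  V(1,0) = exp(-r*dt) * [p*0.000000 + (1-p)*2.092789] = 1.044440; exercise = 0.000000; V(1,0) = max -> 1.044440
  V(1,1) = exp(-r*dt) * [p*2.092789 + (1-p)*8.342190] = 5.141695; exercise = 4.193409; V(1,1) = max -> 5.141695
  V(0,0) = exp(-r*dt) * [p*1.044440 + (1-p)*5.141695] = 3.054328; exercise = 0.000000; V(0,0) = max -> 3.054328


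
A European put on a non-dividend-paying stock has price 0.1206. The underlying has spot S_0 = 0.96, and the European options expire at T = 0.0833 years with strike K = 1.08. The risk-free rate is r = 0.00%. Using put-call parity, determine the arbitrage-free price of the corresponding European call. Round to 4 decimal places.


Put-call parity: C - P = S_0 * exp(-qT) - K * exp(-rT).
S_0 * exp(-qT) = 0.9600 * 1.00000000 = 0.96000000
K * exp(-rT) = 1.0800 * 1.00000000 = 1.08000000
C = P + S*exp(-qT) - K*exp(-rT)
C = 0.1206 + 0.96000000 - 1.08000000 = 0.0006

Answer: Call price = 0.0006


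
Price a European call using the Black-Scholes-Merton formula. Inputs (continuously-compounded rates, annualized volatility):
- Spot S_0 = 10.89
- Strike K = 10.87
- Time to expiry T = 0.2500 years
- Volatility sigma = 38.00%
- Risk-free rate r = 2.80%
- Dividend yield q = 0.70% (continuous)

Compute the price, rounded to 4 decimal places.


Answer: Price = 0.8588

Derivation:
d1 = (ln(S/K) + (r - q + 0.5*sigma^2) * T) / (sigma * sqrt(T)) = 0.13230650
d2 = d1 - sigma * sqrt(T) = -0.05769350
exp(-rT) = 0.99302444; exp(-qT) = 0.99825153
C = S_0 * exp(-qT) * N(d1) - K * exp(-rT) * N(d2)
N(d1) = 0.55262907; N(d2) = 0.47699639
C = 10.8900 * 0.99825153 * 0.55262907 - 10.8700 * 0.99302444 * 0.47699639 = 0.8588


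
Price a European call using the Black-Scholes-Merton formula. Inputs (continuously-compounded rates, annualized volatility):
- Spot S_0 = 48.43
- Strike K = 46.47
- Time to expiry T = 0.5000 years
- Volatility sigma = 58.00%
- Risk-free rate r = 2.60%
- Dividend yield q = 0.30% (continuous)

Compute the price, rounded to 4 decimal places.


d1 = (ln(S/K) + (r - q + 0.5*sigma^2) * T) / (sigma * sqrt(T)) = 0.33383368
d2 = d1 - sigma * sqrt(T) = -0.07628826
exp(-rT) = 0.98708414; exp(-qT) = 0.99850112
C = S_0 * exp(-qT) * N(d1) - K * exp(-rT) * N(d2)
N(d1) = 0.63074747; N(d2) = 0.46959488
C = 48.4300 * 0.99850112 * 0.63074747 - 46.4700 * 0.98708414 * 0.46959488 = 8.9611

Answer: Price = 8.9611


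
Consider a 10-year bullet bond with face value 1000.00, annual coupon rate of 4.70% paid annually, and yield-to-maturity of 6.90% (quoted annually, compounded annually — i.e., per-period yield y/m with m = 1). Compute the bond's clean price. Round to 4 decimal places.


Answer: Price = 844.7644

Derivation:
Coupon per period c = face * coupon_rate / m = 47.000000
Periods per year m = 1; per-period yield y/m = 0.069000
Number of cashflows N = 10
Cashflows (t years, CF_t, discount factor 1/(1+y/m)^(m*t), PV):
  t = 1.0000: CF_t = 47.000000, DF = 0.935454, PV = 43.966324
  t = 2.0000: CF_t = 47.000000, DF = 0.875074, PV = 41.128460
  t = 3.0000: CF_t = 47.000000, DF = 0.818591, PV = 38.473770
  t = 4.0000: CF_t = 47.000000, DF = 0.765754, PV = 35.990430
  t = 5.0000: CF_t = 47.000000, DF = 0.716327, PV = 33.667381
  t = 6.0000: CF_t = 47.000000, DF = 0.670091, PV = 31.494276
  t = 7.0000: CF_t = 47.000000, DF = 0.626839, PV = 29.461437
  t = 8.0000: CF_t = 47.000000, DF = 0.586379, PV = 27.559810
  t = 9.0000: CF_t = 47.000000, DF = 0.548530, PV = 25.780926
  t = 10.0000: CF_t = 1047.000000, DF = 0.513125, PV = 537.241595
Price P = sum_t PV_t = 844.764407


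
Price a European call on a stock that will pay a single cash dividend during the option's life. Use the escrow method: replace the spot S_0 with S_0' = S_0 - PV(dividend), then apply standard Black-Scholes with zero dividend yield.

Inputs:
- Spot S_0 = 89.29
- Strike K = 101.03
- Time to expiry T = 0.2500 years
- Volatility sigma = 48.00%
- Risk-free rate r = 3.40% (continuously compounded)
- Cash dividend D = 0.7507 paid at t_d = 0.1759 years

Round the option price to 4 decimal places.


Answer: Price = 4.3561

Derivation:
PV(D) = D * exp(-r * t_d) = 0.7507 * 0.99403725 = 0.74622376
S_0' = S_0 - PV(D) = 89.2900 - 0.74622376 = 88.54377624
d1 = (ln(S_0'/K) + (r + sigma^2/2)*T) / (sigma*sqrt(T)) = -0.39425177
d2 = d1 - sigma*sqrt(T) = -0.63425177
exp(-rT) = 0.99153602
N(d1) = 0.34669758; N(d2) = 0.26295826
C = S_0' * N(d1) - K * exp(-rT) * N(d2) = 88.54377624 * 0.34669758 - 101.0300 * 0.99153602 * 0.26295826 = 4.3561


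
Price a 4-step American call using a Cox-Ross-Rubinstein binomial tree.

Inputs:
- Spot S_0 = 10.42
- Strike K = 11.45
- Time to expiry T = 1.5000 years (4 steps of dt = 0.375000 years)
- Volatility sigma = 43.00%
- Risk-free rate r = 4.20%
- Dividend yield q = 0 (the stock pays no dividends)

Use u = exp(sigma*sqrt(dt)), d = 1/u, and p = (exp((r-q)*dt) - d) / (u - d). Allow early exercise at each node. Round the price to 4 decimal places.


dt = T/N = 0.375000
u = exp(sigma*sqrt(dt)) = 1.301243; d = 1/u = 0.768496
p = (exp((r-q)*dt) - d) / (u - d) = 0.464345
Discount per step: exp(-r*dt) = 0.984373
Stock lattice S(k, i) with i counting down-moves:
  k=0: S(0,0) = 10.4200
  k=1: S(1,0) = 13.5590; S(1,1) = 8.0077
  k=2: S(2,0) = 17.6435; S(2,1) = 10.4200; S(2,2) = 6.1539
  k=3: S(3,0) = 22.9585; S(3,1) = 13.5590; S(3,2) = 8.0077; S(3,3) = 4.7292
  k=4: S(4,0) = 29.8746; S(4,1) = 17.6435; S(4,2) = 10.4200; S(4,3) = 6.1539; S(4,4) = 3.6344
Terminal payoffs V(N, i) = max(S_T - K, 0):
  V(4,0) = 18.424570; V(4,1) = 6.193498; V(4,2) = 0.000000; V(4,3) = 0.000000; V(4,4) = 0.000000
Backward induction: V(k, i) = exp(-r*dt) * [p * V(k+1, i) + (1-p) * V(k+1, i+1)]; then take max(V_cont, immediate exercise) for American.
  V(3,0) = exp(-r*dt) * [p*18.424570 + (1-p)*6.193498] = 11.687407; exercise = 11.508483; V(3,0) = max -> 11.687407
  V(3,1) = exp(-r*dt) * [p*6.193498 + (1-p)*0.000000] = 2.830982; exercise = 2.108955; V(3,1) = max -> 2.830982
  V(3,2) = exp(-r*dt) * [p*0.000000 + (1-p)*0.000000] = 0.000000; exercise = 0.000000; V(3,2) = max -> 0.000000
  V(3,3) = exp(-r*dt) * [p*0.000000 + (1-p)*0.000000] = 0.000000; exercise = 0.000000; V(3,3) = max -> 0.000000
  V(2,0) = exp(-r*dt) * [p*11.687407 + (1-p)*2.830982] = 6.834921; exercise = 6.193498; V(2,0) = max -> 6.834921
  V(2,1) = exp(-r*dt) * [p*2.830982 + (1-p)*0.000000] = 1.294012; exercise = 0.000000; V(2,1) = max -> 1.294012
  V(2,2) = exp(-r*dt) * [p*0.000000 + (1-p)*0.000000] = 0.000000; exercise = 0.000000; V(2,2) = max -> 0.000000
  V(1,0) = exp(-r*dt) * [p*6.834921 + (1-p)*1.294012] = 3.806481; exercise = 2.108955; V(1,0) = max -> 3.806481
  V(1,1) = exp(-r*dt) * [p*1.294012 + (1-p)*0.000000] = 0.591479; exercise = 0.000000; V(1,1) = max -> 0.591479
  V(0,0) = exp(-r*dt) * [p*3.806481 + (1-p)*0.591479] = 2.051779; exercise = 0.000000; V(0,0) = max -> 2.051779

Answer: Price = V(0,0) = 2.0518


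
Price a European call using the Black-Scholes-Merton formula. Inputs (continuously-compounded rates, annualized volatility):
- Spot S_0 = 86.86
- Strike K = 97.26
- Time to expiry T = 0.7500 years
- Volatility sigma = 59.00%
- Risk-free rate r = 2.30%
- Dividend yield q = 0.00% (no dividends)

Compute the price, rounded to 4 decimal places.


Answer: Price = 14.3429

Derivation:
d1 = (ln(S/K) + (r - q + 0.5*sigma^2) * T) / (sigma * sqrt(T)) = 0.06790681
d2 = d1 - sigma * sqrt(T) = -0.44304818
exp(-rT) = 0.98289793; exp(-qT) = 1.00000000
C = S_0 * exp(-qT) * N(d1) - K * exp(-rT) * N(d2)
N(d1) = 0.52707009; N(d2) = 0.32886544
C = 86.8600 * 1.00000000 * 0.52707009 - 97.2600 * 0.98289793 * 0.32886544 = 14.3429


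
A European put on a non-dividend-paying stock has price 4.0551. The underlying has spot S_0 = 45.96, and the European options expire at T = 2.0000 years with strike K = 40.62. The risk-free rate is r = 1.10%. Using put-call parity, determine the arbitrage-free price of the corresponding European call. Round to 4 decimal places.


Answer: Call price = 10.2790

Derivation:
Put-call parity: C - P = S_0 * exp(-qT) - K * exp(-rT).
S_0 * exp(-qT) = 45.9600 * 1.00000000 = 45.96000000
K * exp(-rT) = 40.6200 * 0.97824024 = 39.73611835
C = P + S*exp(-qT) - K*exp(-rT)
C = 4.0551 + 45.96000000 - 39.73611835 = 10.2790


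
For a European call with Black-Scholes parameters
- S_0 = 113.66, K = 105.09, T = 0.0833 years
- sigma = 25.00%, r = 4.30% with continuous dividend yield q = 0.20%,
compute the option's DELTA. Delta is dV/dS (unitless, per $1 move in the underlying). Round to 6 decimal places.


d1 = 1.1698925540; d2 = 1.0977382056
phi(d1) = 0.2012388381; exp(-qT) = 0.9998334139; exp(-rT) = 0.9964245074
N(d1) = 0.8789778946
Delta = exp(-qT) * N(d1) = 0.9998334139 * 0.8789778946 = 0.878831

Answer: Delta = 0.878831


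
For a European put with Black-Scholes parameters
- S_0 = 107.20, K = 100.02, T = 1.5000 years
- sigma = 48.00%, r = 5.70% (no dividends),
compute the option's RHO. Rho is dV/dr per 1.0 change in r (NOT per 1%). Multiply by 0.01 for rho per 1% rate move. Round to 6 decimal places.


Answer: Rho = -70.547505

Derivation:
d1 = 0.5573032840; d2 = -0.0305742543
phi(d1) = 0.3415599698; exp(-qT) = 1.0000000000; exp(-rT) = 0.9180531431
N(-d2) = 0.5121954627
Rho = -K*T*exp(-rT)*N(-d2) = -100.0200 * 1.5000 * 0.9180531431 * 0.5121954627 = -70.547505


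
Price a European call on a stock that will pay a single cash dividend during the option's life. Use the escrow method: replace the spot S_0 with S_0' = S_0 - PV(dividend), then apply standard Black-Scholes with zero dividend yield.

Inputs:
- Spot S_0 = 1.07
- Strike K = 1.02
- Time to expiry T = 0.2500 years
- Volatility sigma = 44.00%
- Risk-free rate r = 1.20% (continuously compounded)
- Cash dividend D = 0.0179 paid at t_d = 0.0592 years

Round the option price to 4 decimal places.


PV(D) = D * exp(-r * t_d) = 0.0179 * 0.99928985 = 0.01788729
S_0' = S_0 - PV(D) = 1.0700 - 0.01788729 = 1.05211271
d1 = (ln(S_0'/K) + (r + sigma^2/2)*T) / (sigma*sqrt(T)) = 0.26453464
d2 = d1 - sigma*sqrt(T) = 0.04453464
exp(-rT) = 0.99700450
N(d1) = 0.60431601; N(d2) = 0.51776088
C = S_0' * N(d1) - K * exp(-rT) * N(d2) = 1.05211271 * 0.60431601 - 1.0200 * 0.99700450 * 0.51776088 = 0.1093

Answer: Price = 0.1093


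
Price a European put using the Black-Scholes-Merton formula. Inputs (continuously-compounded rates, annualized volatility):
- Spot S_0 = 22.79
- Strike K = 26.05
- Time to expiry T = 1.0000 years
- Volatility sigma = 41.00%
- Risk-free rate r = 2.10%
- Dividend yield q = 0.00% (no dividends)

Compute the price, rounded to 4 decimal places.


Answer: Price = 5.4269

Derivation:
d1 = (ln(S/K) + (r - q + 0.5*sigma^2) * T) / (sigma * sqrt(T)) = -0.06986811
d2 = d1 - sigma * sqrt(T) = -0.47986811
exp(-rT) = 0.97921896; exp(-qT) = 1.00000000
P = K * exp(-rT) * N(-d2) - S_0 * exp(-qT) * N(-d1)
N(-d1) = 0.52785068; N(-d2) = 0.68433941
P = 26.0500 * 0.97921896 * 0.68433941 - 22.7900 * 1.00000000 * 0.52785068 = 5.4269


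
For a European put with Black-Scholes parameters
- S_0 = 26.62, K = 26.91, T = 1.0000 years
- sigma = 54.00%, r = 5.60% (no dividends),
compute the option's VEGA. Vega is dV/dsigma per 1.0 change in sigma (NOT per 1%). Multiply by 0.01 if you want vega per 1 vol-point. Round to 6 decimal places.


Answer: Vega = 9.976119

Derivation:
d1 = 0.3536386078; d2 = -0.1863613922
phi(d1) = 0.3747602969; exp(-qT) = 1.0000000000; exp(-rT) = 0.9455391359
Vega = S * exp(-qT) * phi(d1) * sqrt(T) = 26.6200 * 1.0000000000 * 0.3747602969 * 1.0000000000 = 9.976119


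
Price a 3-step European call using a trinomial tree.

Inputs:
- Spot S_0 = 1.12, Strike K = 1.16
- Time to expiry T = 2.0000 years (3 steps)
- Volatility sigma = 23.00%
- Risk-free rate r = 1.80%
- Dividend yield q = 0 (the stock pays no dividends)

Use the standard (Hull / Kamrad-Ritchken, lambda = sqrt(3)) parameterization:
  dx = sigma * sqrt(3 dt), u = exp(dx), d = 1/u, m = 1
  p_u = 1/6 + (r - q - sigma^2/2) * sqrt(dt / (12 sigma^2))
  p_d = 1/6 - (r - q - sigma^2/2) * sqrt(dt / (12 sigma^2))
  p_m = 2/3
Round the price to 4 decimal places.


Answer: Price = V(0,0) = 0.1387

Derivation:
dt = T/N = 0.666667; dx = sigma*sqrt(3*dt) = 0.325269
u = exp(dx) = 1.384403; d = 1/u = 0.722333
p_u = 0.158007, p_m = 0.666667, p_d = 0.175326
Discount per step: exp(-r*dt) = 0.988072
Stock lattice S(k, j) with j the centered position index:
  k=0: S(0,+0) = 1.1200
  k=1: S(1,-1) = 0.8090; S(1,+0) = 1.1200; S(1,+1) = 1.5505
  k=2: S(2,-2) = 0.5844; S(2,-1) = 0.8090; S(2,+0) = 1.1200; S(2,+1) = 1.5505; S(2,+2) = 2.1466
  k=3: S(3,-3) = 0.4221; S(3,-2) = 0.5844; S(3,-1) = 0.8090; S(3,+0) = 1.1200; S(3,+1) = 1.5505; S(3,+2) = 2.1466; S(3,+3) = 2.9717
Terminal payoffs V(N, j) = max(S_T - K, 0):
  V(3,-3) = 0.000000; V(3,-2) = 0.000000; V(3,-1) = 0.000000; V(3,+0) = 0.000000; V(3,+1) = 0.390532; V(3,+2) = 0.986561; V(3,+3) = 1.811706
Backward induction: V(k, j) = exp(-r*dt) * [p_u * V(k+1, j+1) + p_m * V(k+1, j) + p_d * V(k+1, j-1)]
  V(2,-2) = exp(-r*dt) * [p_u*0.000000 + p_m*0.000000 + p_d*0.000000] = 0.000000
  V(2,-1) = exp(-r*dt) * [p_u*0.000000 + p_m*0.000000 + p_d*0.000000] = 0.000000
  V(2,+0) = exp(-r*dt) * [p_u*0.390532 + p_m*0.000000 + p_d*0.000000] = 0.060971
  V(2,+1) = exp(-r*dt) * [p_u*0.986561 + p_m*0.390532 + p_d*0.000000] = 0.411273
  V(2,+2) = exp(-r*dt) * [p_u*1.811706 + p_m*0.986561 + p_d*0.390532] = 1.000363
  V(1,-1) = exp(-r*dt) * [p_u*0.060971 + p_m*0.000000 + p_d*0.000000] = 0.009519
  V(1,+0) = exp(-r*dt) * [p_u*0.411273 + p_m*0.060971 + p_d*0.000000] = 0.104371
  V(1,+1) = exp(-r*dt) * [p_u*1.000363 + p_m*0.411273 + p_d*0.060971] = 0.437653
  V(0,+0) = exp(-r*dt) * [p_u*0.437653 + p_m*0.104371 + p_d*0.009519] = 0.138727


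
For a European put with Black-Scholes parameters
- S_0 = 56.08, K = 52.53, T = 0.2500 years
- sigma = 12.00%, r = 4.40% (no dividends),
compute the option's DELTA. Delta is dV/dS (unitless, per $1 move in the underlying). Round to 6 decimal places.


Answer: Delta = -0.096245

Derivation:
d1 = 1.3032467960; d2 = 1.2432467960
phi(d1) = 0.1706458984; exp(-qT) = 1.0000000000; exp(-rT) = 0.9890602788
N(-d1) = 0.0962452593
Delta = -exp(-qT) * N(-d1) = -1.0000000000 * 0.0962452593 = -0.096245


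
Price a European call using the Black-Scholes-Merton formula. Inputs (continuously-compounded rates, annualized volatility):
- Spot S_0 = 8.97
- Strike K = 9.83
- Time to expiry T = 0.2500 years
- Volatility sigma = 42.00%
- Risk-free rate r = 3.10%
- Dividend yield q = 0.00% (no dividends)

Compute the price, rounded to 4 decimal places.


d1 = (ln(S/K) + (r - q + 0.5*sigma^2) * T) / (sigma * sqrt(T)) = -0.29406313
d2 = d1 - sigma * sqrt(T) = -0.50406313
exp(-rT) = 0.99227995; exp(-qT) = 1.00000000
C = S_0 * exp(-qT) * N(d1) - K * exp(-rT) * N(d2)
N(d1) = 0.38435483; N(d2) = 0.30710851
C = 8.9700 * 1.00000000 * 0.38435483 - 9.8300 * 0.99227995 * 0.30710851 = 0.4521

Answer: Price = 0.4521


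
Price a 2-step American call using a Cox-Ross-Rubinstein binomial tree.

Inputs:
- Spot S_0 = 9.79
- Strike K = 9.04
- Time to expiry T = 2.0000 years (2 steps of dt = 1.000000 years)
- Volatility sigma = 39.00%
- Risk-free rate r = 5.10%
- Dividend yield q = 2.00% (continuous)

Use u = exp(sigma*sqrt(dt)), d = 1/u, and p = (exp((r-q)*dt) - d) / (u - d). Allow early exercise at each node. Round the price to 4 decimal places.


dt = T/N = 1.000000
u = exp(sigma*sqrt(dt)) = 1.476981; d = 1/u = 0.677057
p = (exp((r-q)*dt) - d) / (u - d) = 0.443078
Discount per step: exp(-r*dt) = 0.950279
Stock lattice S(k, i) with i counting down-moves:
  k=0: S(0,0) = 9.7900
  k=1: S(1,0) = 14.4596; S(1,1) = 6.6284
  k=2: S(2,0) = 21.3566; S(2,1) = 9.7900; S(2,2) = 4.4878
Terminal payoffs V(N, i) = max(S_T - K, 0):
  V(2,0) = 12.316613; V(2,1) = 0.750000; V(2,2) = 0.000000
Backward induction: V(k, i) = exp(-r*dt) * [p * V(k+1, i) + (1-p) * V(k+1, i+1)]; then take max(V_cont, immediate exercise) for American.
  V(1,0) = exp(-r*dt) * [p*12.316613 + (1-p)*0.750000] = 5.582803; exercise = 5.419642; V(1,0) = max -> 5.582803
  V(1,1) = exp(-r*dt) * [p*0.750000 + (1-p)*0.000000] = 0.315786; exercise = 0.000000; V(1,1) = max -> 0.315786
  V(0,0) = exp(-r*dt) * [p*5.582803 + (1-p)*0.315786] = 2.517749; exercise = 0.750000; V(0,0) = max -> 2.517749

Answer: Price = V(0,0) = 2.5177


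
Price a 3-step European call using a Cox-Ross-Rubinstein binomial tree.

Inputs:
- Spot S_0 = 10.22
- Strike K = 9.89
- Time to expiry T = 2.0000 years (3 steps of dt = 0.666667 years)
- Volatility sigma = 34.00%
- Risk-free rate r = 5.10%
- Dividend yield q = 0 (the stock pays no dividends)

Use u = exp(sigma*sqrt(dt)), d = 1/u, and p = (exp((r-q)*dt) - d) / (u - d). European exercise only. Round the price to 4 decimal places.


Answer: Price = V(0,0) = 2.6696

Derivation:
dt = T/N = 0.666667
u = exp(sigma*sqrt(dt)) = 1.319970; d = 1/u = 0.757593
p = (exp((r-q)*dt) - d) / (u - d) = 0.492537
Discount per step: exp(-r*dt) = 0.966572
Stock lattice S(k, i) with i counting down-moves:
  k=0: S(0,0) = 10.2200
  k=1: S(1,0) = 13.4901; S(1,1) = 7.7426
  k=2: S(2,0) = 17.8065; S(2,1) = 10.2200; S(2,2) = 5.8657
  k=3: S(3,0) = 23.5041; S(3,1) = 13.4901; S(3,2) = 7.7426; S(3,3) = 4.4438
Terminal payoffs V(N, i) = max(S_T - K, 0):
  V(3,0) = 13.614058; V(3,1) = 3.600091; V(3,2) = 0.000000; V(3,3) = 0.000000
Backward induction: V(k, i) = exp(-r*dt) * [p * V(k+1, i) + (1-p) * V(k+1, i+1)].
  V(2,0) = exp(-r*dt) * [p*13.614058 + (1-p)*3.600091] = 8.247120
  V(2,1) = exp(-r*dt) * [p*3.600091 + (1-p)*0.000000] = 1.713905
  V(2,2) = exp(-r*dt) * [p*0.000000 + (1-p)*0.000000] = 0.000000
  V(1,0) = exp(-r*dt) * [p*8.247120 + (1-p)*1.713905] = 4.766896
  V(1,1) = exp(-r*dt) * [p*1.713905 + (1-p)*0.000000] = 0.815943
  V(0,0) = exp(-r*dt) * [p*4.766896 + (1-p)*0.815943] = 2.669607


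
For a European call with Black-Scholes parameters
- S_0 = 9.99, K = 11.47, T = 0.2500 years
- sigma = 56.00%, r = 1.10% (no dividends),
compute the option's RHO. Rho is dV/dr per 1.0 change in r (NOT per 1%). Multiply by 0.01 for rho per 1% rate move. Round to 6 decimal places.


Answer: Rho = 0.761959

Derivation:
d1 = -0.3435726374; d2 = -0.6235726374
phi(d1) = 0.3760776610; exp(-qT) = 1.0000000000; exp(-rT) = 0.9972537778
N(d2) = 0.2664541426
Rho = K*T*exp(-rT)*N(d2) = 11.4700 * 0.2500 * 0.9972537778 * 0.2664541426 = 0.761959


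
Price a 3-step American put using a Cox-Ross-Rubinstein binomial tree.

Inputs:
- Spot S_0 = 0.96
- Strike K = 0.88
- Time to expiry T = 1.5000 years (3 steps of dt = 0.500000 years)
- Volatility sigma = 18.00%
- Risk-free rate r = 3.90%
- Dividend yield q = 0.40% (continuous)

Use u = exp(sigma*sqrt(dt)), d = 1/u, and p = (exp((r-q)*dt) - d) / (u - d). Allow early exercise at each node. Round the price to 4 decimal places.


dt = T/N = 0.500000
u = exp(sigma*sqrt(dt)) = 1.135734; d = 1/u = 0.880488
p = (exp((r-q)*dt) - d) / (u - d) = 0.537388
Discount per step: exp(-r*dt) = 0.980689
Stock lattice S(k, i) with i counting down-moves:
  k=0: S(0,0) = 0.9600
  k=1: S(1,0) = 1.0903; S(1,1) = 0.8453
  k=2: S(2,0) = 1.2383; S(2,1) = 0.9600; S(2,2) = 0.7442
  k=3: S(3,0) = 1.4064; S(3,1) = 1.0903; S(3,2) = 0.8453; S(3,3) = 0.6553
Terminal payoffs V(N, i) = max(K - S_T, 0):
  V(3,0) = 0.000000; V(3,1) = 0.000000; V(3,2) = 0.034732; V(3,3) = 0.224698
Backward induction: V(k, i) = exp(-r*dt) * [p * V(k+1, i) + (1-p) * V(k+1, i+1)]; then take max(V_cont, immediate exercise) for American.
  V(2,0) = exp(-r*dt) * [p*0.000000 + (1-p)*0.000000] = 0.000000; exercise = 0.000000; V(2,0) = max -> 0.000000
  V(2,1) = exp(-r*dt) * [p*0.000000 + (1-p)*0.034732] = 0.015757; exercise = 0.000000; V(2,1) = max -> 0.015757
  V(2,2) = exp(-r*dt) * [p*0.034732 + (1-p)*0.224698] = 0.120245; exercise = 0.135752; V(2,2) = max -> 0.135752
  V(1,0) = exp(-r*dt) * [p*0.000000 + (1-p)*0.015757] = 0.007149; exercise = 0.000000; V(1,0) = max -> 0.007149
  V(1,1) = exp(-r*dt) * [p*0.015757 + (1-p)*0.135752] = 0.069892; exercise = 0.034732; V(1,1) = max -> 0.069892
  V(0,0) = exp(-r*dt) * [p*0.007149 + (1-p)*0.069892] = 0.035476; exercise = 0.000000; V(0,0) = max -> 0.035476

Answer: Price = V(0,0) = 0.0355


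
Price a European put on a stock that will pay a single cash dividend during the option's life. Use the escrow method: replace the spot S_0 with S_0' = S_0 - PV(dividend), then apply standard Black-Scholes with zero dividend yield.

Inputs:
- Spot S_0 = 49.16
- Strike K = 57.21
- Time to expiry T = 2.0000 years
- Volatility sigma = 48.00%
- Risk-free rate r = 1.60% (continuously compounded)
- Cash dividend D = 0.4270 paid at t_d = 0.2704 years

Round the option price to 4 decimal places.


Answer: Price = 17.4089

Derivation:
PV(D) = D * exp(-r * t_d) = 0.4270 * 0.99568295 = 0.42515662
S_0' = S_0 - PV(D) = 49.1600 - 0.42515662 = 48.73484338
d1 = (ln(S_0'/K) + (r + sigma^2/2)*T) / (sigma*sqrt(T)) = 0.15035673
d2 = d1 - sigma*sqrt(T) = -0.52846578
exp(-rT) = 0.96850658
N(-d1) = 0.44024159; N(-d2) = 0.70141195
P = K * exp(-rT) * N(-d2) - S_0' * N(-d1) = 57.2100 * 0.96850658 * 0.70141195 - 48.73484338 * 0.44024159 = 17.4089


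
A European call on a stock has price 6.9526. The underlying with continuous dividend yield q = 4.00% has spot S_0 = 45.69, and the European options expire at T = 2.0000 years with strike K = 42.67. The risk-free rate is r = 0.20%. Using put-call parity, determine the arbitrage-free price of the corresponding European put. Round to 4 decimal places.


Answer: Put price = 7.2751

Derivation:
Put-call parity: C - P = S_0 * exp(-qT) - K * exp(-rT).
S_0 * exp(-qT) = 45.6900 * 0.92311635 = 42.17718587
K * exp(-rT) = 42.6700 * 0.99600799 = 42.49966091
P = C - S*exp(-qT) + K*exp(-rT)
P = 6.9526 - 42.17718587 + 42.49966091 = 7.2751


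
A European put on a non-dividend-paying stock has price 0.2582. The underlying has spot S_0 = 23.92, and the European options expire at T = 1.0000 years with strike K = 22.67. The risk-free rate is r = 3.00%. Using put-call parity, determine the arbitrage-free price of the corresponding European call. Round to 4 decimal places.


Put-call parity: C - P = S_0 * exp(-qT) - K * exp(-rT).
S_0 * exp(-qT) = 23.9200 * 1.00000000 = 23.92000000
K * exp(-rT) = 22.6700 * 0.97044553 = 22.00000025
C = P + S*exp(-qT) - K*exp(-rT)
C = 0.2582 + 23.92000000 - 22.00000025 = 2.1782

Answer: Call price = 2.1782


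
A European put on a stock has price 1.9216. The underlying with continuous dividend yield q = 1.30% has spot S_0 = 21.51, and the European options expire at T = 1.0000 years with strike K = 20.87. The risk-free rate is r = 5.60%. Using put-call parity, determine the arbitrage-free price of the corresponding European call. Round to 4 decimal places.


Put-call parity: C - P = S_0 * exp(-qT) - K * exp(-rT).
S_0 * exp(-qT) = 21.5100 * 0.98708414 = 21.23217974
K * exp(-rT) = 20.8700 * 0.94553914 = 19.73340177
C = P + S*exp(-qT) - K*exp(-rT)
C = 1.9216 + 21.23217974 - 19.73340177 = 3.4204

Answer: Call price = 3.4204


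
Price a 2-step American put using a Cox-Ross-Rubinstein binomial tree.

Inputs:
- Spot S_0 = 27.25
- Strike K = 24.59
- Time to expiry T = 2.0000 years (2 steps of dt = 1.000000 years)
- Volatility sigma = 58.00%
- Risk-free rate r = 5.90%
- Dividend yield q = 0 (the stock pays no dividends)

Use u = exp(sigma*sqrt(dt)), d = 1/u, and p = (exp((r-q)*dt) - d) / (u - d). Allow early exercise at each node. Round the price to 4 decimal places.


Answer: Price = V(0,0) = 5.2041

Derivation:
dt = T/N = 1.000000
u = exp(sigma*sqrt(dt)) = 1.786038; d = 1/u = 0.559898
p = (exp((r-q)*dt) - d) / (u - d) = 0.408499
Discount per step: exp(-r*dt) = 0.942707
Stock lattice S(k, i) with i counting down-moves:
  k=0: S(0,0) = 27.2500
  k=1: S(1,0) = 48.6695; S(1,1) = 15.2572
  k=2: S(2,0) = 86.9257; S(2,1) = 27.2500; S(2,2) = 8.5425
Terminal payoffs V(N, i) = max(K - S_T, 0):
  V(2,0) = 0.000000; V(2,1) = 0.000000; V(2,2) = 16.047502
Backward induction: V(k, i) = exp(-r*dt) * [p * V(k+1, i) + (1-p) * V(k+1, i+1)]; then take max(V_cont, immediate exercise) for American.
  V(1,0) = exp(-r*dt) * [p*0.000000 + (1-p)*0.000000] = 0.000000; exercise = 0.000000; V(1,0) = max -> 0.000000
  V(1,1) = exp(-r*dt) * [p*0.000000 + (1-p)*16.047502] = 8.948281; exercise = 9.332770; V(1,1) = max -> 9.332770
  V(0,0) = exp(-r*dt) * [p*0.000000 + (1-p)*9.332770] = 5.204065; exercise = 0.000000; V(0,0) = max -> 5.204065


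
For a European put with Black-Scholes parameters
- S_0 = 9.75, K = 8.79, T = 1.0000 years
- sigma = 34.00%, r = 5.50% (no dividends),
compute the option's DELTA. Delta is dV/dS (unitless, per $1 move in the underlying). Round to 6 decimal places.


Answer: Delta = -0.262184

Derivation:
d1 = 0.6366252156; d2 = 0.2966252156
phi(d1) = 0.3257632574; exp(-qT) = 1.0000000000; exp(-rT) = 0.9464851480
N(-d1) = 0.2621844982
Delta = -exp(-qT) * N(-d1) = -1.0000000000 * 0.2621844982 = -0.262184


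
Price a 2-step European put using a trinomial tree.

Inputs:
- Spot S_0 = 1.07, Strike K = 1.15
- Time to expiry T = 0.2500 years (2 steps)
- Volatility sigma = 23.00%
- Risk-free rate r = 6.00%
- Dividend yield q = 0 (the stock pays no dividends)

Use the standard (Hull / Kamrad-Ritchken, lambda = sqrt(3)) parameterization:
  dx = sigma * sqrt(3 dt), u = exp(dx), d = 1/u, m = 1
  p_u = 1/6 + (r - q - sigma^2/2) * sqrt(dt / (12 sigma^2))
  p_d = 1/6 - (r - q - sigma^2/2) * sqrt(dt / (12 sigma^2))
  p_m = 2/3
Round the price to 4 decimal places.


Answer: Price = V(0,0) = 0.0911

Derivation:
dt = T/N = 0.125000; dx = sigma*sqrt(3*dt) = 0.140846
u = exp(dx) = 1.151247; d = 1/u = 0.868623
p_u = 0.181554, p_m = 0.666667, p_d = 0.151779
Discount per step: exp(-r*dt) = 0.992528
Stock lattice S(k, j) with j the centered position index:
  k=0: S(0,+0) = 1.0700
  k=1: S(1,-1) = 0.9294; S(1,+0) = 1.0700; S(1,+1) = 1.2318
  k=2: S(2,-2) = 0.8073; S(2,-1) = 0.9294; S(2,+0) = 1.0700; S(2,+1) = 1.2318; S(2,+2) = 1.4181
Terminal payoffs V(N, j) = max(K - S_T, 0):
  V(2,-2) = 0.342678; V(2,-1) = 0.220573; V(2,+0) = 0.080000; V(2,+1) = 0.000000; V(2,+2) = 0.000000
Backward induction: V(k, j) = exp(-r*dt) * [p_u * V(k+1, j+1) + p_m * V(k+1, j) + p_d * V(k+1, j-1)]
  V(1,-1) = exp(-r*dt) * [p_u*0.080000 + p_m*0.220573 + p_d*0.342678] = 0.211988
  V(1,+0) = exp(-r*dt) * [p_u*0.000000 + p_m*0.080000 + p_d*0.220573] = 0.086163
  V(1,+1) = exp(-r*dt) * [p_u*0.000000 + p_m*0.000000 + p_d*0.080000] = 0.012052
  V(0,+0) = exp(-r*dt) * [p_u*0.012052 + p_m*0.086163 + p_d*0.211988] = 0.091119


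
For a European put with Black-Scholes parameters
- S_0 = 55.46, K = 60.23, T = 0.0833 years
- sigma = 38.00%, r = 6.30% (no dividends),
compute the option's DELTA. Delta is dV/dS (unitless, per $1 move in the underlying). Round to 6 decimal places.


d1 = -0.6496158692; d2 = -0.7592904788
phi(d1) = 0.3230529873; exp(-qT) = 1.0000000000; exp(-rT) = 0.9947658462
N(-d1) = 0.7420298101
Delta = -exp(-qT) * N(-d1) = -1.0000000000 * 0.7420298101 = -0.742030

Answer: Delta = -0.742030


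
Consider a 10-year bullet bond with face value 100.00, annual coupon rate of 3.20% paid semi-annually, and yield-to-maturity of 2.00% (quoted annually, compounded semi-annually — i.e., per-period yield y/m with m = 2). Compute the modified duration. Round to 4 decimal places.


Answer: Modified duration = 8.6331

Derivation:
Coupon per period c = face * coupon_rate / m = 1.600000
Periods per year m = 2; per-period yield y/m = 0.010000
Number of cashflows N = 20
Cashflows (t years, CF_t, discount factor 1/(1+y/m)^(m*t), PV):
  t = 0.5000: CF_t = 1.600000, DF = 0.990099, PV = 1.584158
  t = 1.0000: CF_t = 1.600000, DF = 0.980296, PV = 1.568474
  t = 1.5000: CF_t = 1.600000, DF = 0.970590, PV = 1.552944
  t = 2.0000: CF_t = 1.600000, DF = 0.960980, PV = 1.537569
  t = 2.5000: CF_t = 1.600000, DF = 0.951466, PV = 1.522345
  t = 3.0000: CF_t = 1.600000, DF = 0.942045, PV = 1.507272
  t = 3.5000: CF_t = 1.600000, DF = 0.932718, PV = 1.492349
  t = 4.0000: CF_t = 1.600000, DF = 0.923483, PV = 1.477573
  t = 4.5000: CF_t = 1.600000, DF = 0.914340, PV = 1.462944
  t = 5.0000: CF_t = 1.600000, DF = 0.905287, PV = 1.448459
  t = 5.5000: CF_t = 1.600000, DF = 0.896324, PV = 1.434118
  t = 6.0000: CF_t = 1.600000, DF = 0.887449, PV = 1.419919
  t = 6.5000: CF_t = 1.600000, DF = 0.878663, PV = 1.405860
  t = 7.0000: CF_t = 1.600000, DF = 0.869963, PV = 1.391941
  t = 7.5000: CF_t = 1.600000, DF = 0.861349, PV = 1.378159
  t = 8.0000: CF_t = 1.600000, DF = 0.852821, PV = 1.364514
  t = 8.5000: CF_t = 1.600000, DF = 0.844377, PV = 1.351004
  t = 9.0000: CF_t = 1.600000, DF = 0.836017, PV = 1.337628
  t = 9.5000: CF_t = 1.600000, DF = 0.827740, PV = 1.324384
  t = 10.0000: CF_t = 101.600000, DF = 0.819544, PV = 83.265718
Price P = sum_t PV_t = 110.827332
First compute Macaulay numerator sum_t t * PV_t:
  t * PV_t at t = 0.5000: 0.792079
  t * PV_t at t = 1.0000: 1.568474
  t * PV_t at t = 1.5000: 2.329416
  t * PV_t at t = 2.0000: 3.075137
  t * PV_t at t = 2.5000: 3.805863
  t * PV_t at t = 3.0000: 4.521817
  t * PV_t at t = 3.5000: 5.223221
  t * PV_t at t = 4.0000: 5.910293
  t * PV_t at t = 4.5000: 6.583247
  t * PV_t at t = 5.0000: 7.242296
  t * PV_t at t = 5.5000: 7.887649
  t * PV_t at t = 6.0000: 8.519513
  t * PV_t at t = 6.5000: 9.138091
  t * PV_t at t = 7.0000: 9.743585
  t * PV_t at t = 7.5000: 10.336194
  t * PV_t at t = 8.0000: 10.916112
  t * PV_t at t = 8.5000: 11.483534
  t * PV_t at t = 9.0000: 12.038649
  t * PV_t at t = 9.5000: 12.581647
  t * PV_t at t = 10.0000: 832.657182
Macaulay duration D = 966.353997 / 110.827332 = 8.719456
Modified duration = D / (1 + y/m) = 8.719456 / (1 + 0.010000) = 8.633124


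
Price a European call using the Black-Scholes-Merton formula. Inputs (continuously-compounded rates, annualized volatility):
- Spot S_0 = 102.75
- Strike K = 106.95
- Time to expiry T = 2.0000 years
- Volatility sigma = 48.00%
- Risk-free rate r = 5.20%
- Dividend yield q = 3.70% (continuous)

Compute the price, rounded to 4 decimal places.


d1 = (ln(S/K) + (r - q + 0.5*sigma^2) * T) / (sigma * sqrt(T)) = 0.32458767
d2 = d1 - sigma * sqrt(T) = -0.35423484
exp(-rT) = 0.90122530; exp(-qT) = 0.92867169
C = S_0 * exp(-qT) * N(d1) - K * exp(-rT) * N(d2)
N(d1) = 0.62725342; N(d2) = 0.36158145
C = 102.7500 * 0.92867169 * 0.62725342 - 106.9500 * 0.90122530 * 0.36158145 = 25.0018

Answer: Price = 25.0018


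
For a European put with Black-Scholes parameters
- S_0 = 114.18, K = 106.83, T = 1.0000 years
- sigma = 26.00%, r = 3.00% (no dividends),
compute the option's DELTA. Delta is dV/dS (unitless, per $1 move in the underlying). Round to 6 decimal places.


Answer: Delta = -0.308081

Derivation:
d1 = 0.5012975561; d2 = 0.2412975561
phi(d1) = 0.3518366924; exp(-qT) = 1.0000000000; exp(-rT) = 0.9704455335
N(-d1) = 0.3080808625
Delta = -exp(-qT) * N(-d1) = -1.0000000000 * 0.3080808625 = -0.308081


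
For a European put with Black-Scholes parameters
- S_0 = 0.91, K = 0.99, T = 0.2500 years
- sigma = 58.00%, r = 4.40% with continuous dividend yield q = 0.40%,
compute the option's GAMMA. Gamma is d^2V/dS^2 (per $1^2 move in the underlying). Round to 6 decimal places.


d1 = -0.1110701504; d2 = -0.4010701504
phi(d1) = 0.3964890629; exp(-qT) = 0.9990004998; exp(-rT) = 0.9890602788
Gamma = exp(-qT) * phi(d1) / (S * sigma * sqrt(T)) = 0.9990004998 * 0.3964890629 / (0.9100 * 0.5800 * 0.5000000000) = 1.500920

Answer: Gamma = 1.500920


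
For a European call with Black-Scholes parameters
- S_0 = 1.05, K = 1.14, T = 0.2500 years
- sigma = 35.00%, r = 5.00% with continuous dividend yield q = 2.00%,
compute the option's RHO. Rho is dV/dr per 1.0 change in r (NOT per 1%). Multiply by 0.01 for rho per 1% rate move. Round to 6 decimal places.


d1 = -0.3395748471; d2 = -0.5145748471
phi(d1) = 0.3765915609; exp(-qT) = 0.9950124792; exp(-rT) = 0.9875778005
N(d2) = 0.3034250727
Rho = K*T*exp(-rT)*N(d2) = 1.1400 * 0.2500 * 0.9875778005 * 0.3034250727 = 0.085402

Answer: Rho = 0.085402


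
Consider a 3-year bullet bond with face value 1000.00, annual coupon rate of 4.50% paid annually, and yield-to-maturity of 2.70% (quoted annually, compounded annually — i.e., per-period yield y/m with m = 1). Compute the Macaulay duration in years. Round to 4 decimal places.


Answer: Macaulay duration = 2.8760 years

Derivation:
Coupon per period c = face * coupon_rate / m = 45.000000
Periods per year m = 1; per-period yield y/m = 0.027000
Number of cashflows N = 3
Cashflows (t years, CF_t, discount factor 1/(1+y/m)^(m*t), PV):
  t = 1.0000: CF_t = 45.000000, DF = 0.973710, PV = 43.816943
  t = 2.0000: CF_t = 45.000000, DF = 0.948111, PV = 42.664988
  t = 3.0000: CF_t = 1045.000000, DF = 0.923185, PV = 964.728169
Price P = sum_t PV_t = 1051.210099
Macaulay numerator sum_t t * PV_t:
  t * PV_t at t = 1.0000: 43.816943
  t * PV_t at t = 2.0000: 85.329976
  t * PV_t at t = 3.0000: 2894.184507
Macaulay duration D = (sum_t t * PV_t) / P = 3023.331425 / 1051.210099 = 2.876049


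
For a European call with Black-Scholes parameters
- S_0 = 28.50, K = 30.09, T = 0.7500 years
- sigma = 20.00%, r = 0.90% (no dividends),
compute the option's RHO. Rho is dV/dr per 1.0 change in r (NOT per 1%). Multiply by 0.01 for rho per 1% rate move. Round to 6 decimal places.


Answer: Rho = 8.047775

Derivation:
d1 = -0.1878628688; d2 = -0.3610679496
phi(d1) = 0.3919642031; exp(-qT) = 1.0000000000; exp(-rT) = 0.9932727301
N(d2) = 0.3590243259
Rho = K*T*exp(-rT)*N(d2) = 30.0900 * 0.7500 * 0.9932727301 * 0.3590243259 = 8.047775


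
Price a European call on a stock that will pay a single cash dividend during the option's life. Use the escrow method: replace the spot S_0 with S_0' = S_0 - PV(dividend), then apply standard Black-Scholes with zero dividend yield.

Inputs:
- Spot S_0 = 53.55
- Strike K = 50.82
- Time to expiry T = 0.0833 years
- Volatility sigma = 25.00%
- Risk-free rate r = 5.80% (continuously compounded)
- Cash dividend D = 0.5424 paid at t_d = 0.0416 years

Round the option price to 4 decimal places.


Answer: Price = 3.0128

Derivation:
PV(D) = D * exp(-r * t_d) = 0.5424 * 0.99759011 = 0.54109287
S_0' = S_0 - PV(D) = 53.5500 - 0.54109287 = 53.00890713
d1 = (ln(S_0'/K) + (r + sigma^2/2)*T) / (sigma*sqrt(T)) = 0.68747770
d2 = d1 - sigma*sqrt(T) = 0.61532335
exp(-rT) = 0.99518025
N(d1) = 0.75410913; N(d2) = 0.73082940
C = S_0' * N(d1) - K * exp(-rT) * N(d2) = 53.00890713 * 0.75410913 - 50.8200 * 0.99518025 * 0.73082940 = 3.0128


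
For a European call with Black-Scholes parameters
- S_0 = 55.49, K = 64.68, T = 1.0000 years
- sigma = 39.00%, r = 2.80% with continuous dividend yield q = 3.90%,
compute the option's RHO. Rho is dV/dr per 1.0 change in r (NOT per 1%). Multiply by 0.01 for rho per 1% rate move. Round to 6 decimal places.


Answer: Rho = 16.912039

Derivation:
d1 = -0.2261518215; d2 = -0.6161518215
phi(d1) = 0.3888697375; exp(-qT) = 0.9617507091; exp(-rT) = 0.9723883668
N(d2) = 0.2688971614
Rho = K*T*exp(-rT)*N(d2) = 64.6800 * 1.0000 * 0.9723883668 * 0.2688971614 = 16.912039


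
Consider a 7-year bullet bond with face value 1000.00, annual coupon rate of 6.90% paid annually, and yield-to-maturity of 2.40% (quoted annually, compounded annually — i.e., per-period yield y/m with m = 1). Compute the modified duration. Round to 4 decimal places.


Coupon per period c = face * coupon_rate / m = 69.000000
Periods per year m = 1; per-period yield y/m = 0.024000
Number of cashflows N = 7
Cashflows (t years, CF_t, discount factor 1/(1+y/m)^(m*t), PV):
  t = 1.0000: CF_t = 69.000000, DF = 0.976562, PV = 67.382812
  t = 2.0000: CF_t = 69.000000, DF = 0.953674, PV = 65.803528
  t = 3.0000: CF_t = 69.000000, DF = 0.931323, PV = 64.261258
  t = 4.0000: CF_t = 69.000000, DF = 0.909495, PV = 62.755134
  t = 5.0000: CF_t = 69.000000, DF = 0.888178, PV = 61.284311
  t = 6.0000: CF_t = 69.000000, DF = 0.867362, PV = 59.847960
  t = 7.0000: CF_t = 1069.000000, DF = 0.847033, PV = 905.478221
Price P = sum_t PV_t = 1286.813224
First compute Macaulay numerator sum_t t * PV_t:
  t * PV_t at t = 1.0000: 67.382812
  t * PV_t at t = 2.0000: 131.607056
  t * PV_t at t = 3.0000: 192.783773
  t * PV_t at t = 4.0000: 251.020538
  t * PV_t at t = 5.0000: 306.421555
  t * PV_t at t = 6.0000: 359.087760
  t * PV_t at t = 7.0000: 6338.347544
Macaulay duration D = 7646.651037 / 1286.813224 = 5.942316
Modified duration = D / (1 + y/m) = 5.942316 / (1 + 0.024000) = 5.803043

Answer: Modified duration = 5.8030
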